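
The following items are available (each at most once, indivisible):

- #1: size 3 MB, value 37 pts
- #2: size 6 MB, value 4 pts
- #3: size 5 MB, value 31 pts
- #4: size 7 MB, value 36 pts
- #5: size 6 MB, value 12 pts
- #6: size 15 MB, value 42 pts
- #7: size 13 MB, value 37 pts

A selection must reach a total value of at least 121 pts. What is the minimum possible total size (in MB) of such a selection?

28

Subsets with value ≥ 121, sorted by total size:
- #1+#3+#4+#7: size 28, value 141
- #1+#3+#5+#6: size 29, value 122
- #1+#4+#5+#7: size 29, value 122
Minimum size: 28 MB.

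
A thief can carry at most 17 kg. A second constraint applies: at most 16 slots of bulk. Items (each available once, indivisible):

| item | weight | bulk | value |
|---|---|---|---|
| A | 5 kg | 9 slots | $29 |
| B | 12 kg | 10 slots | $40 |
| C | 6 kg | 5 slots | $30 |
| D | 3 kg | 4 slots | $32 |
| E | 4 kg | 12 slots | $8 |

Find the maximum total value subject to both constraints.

Feasible sets respecting both limits:
- B+D: weight 15, bulk 14, value 72
- C+D: weight 9, bulk 9, value 62
- A+D: weight 8, bulk 13, value 61
- A+C: weight 11, bulk 14, value 59
Best: $72.

$72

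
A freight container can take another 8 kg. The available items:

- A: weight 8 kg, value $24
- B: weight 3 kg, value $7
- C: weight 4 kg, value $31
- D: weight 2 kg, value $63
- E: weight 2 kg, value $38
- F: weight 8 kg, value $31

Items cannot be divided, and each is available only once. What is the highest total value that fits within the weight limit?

$132

Check high-value combinations within 8 kg:
- C+D+E: weight 4+2+2=8, value 31+63+38=132
- B+D+E: weight 3+2+2=7, value 7+63+38=108
- D+E: weight 2+2=4, value 63+38=101
Best: $132.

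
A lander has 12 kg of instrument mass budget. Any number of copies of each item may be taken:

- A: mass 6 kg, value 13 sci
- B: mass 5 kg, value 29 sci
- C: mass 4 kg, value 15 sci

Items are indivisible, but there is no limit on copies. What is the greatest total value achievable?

58 sci

Best value-per-unit is B at 29/5, and filling with it alone uses mass 2×5=10. No mix of the others beats 2×29 = 58.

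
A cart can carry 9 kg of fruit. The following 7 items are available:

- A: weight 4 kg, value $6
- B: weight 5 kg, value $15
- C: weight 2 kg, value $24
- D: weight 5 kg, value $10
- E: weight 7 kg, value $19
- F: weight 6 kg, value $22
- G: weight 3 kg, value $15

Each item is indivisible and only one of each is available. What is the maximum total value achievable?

Check high-value combinations within 9 kg:
- C+F: weight 2+6=8, value 24+22=46
- A+C+G: weight 4+2+3=9, value 6+24+15=45
- C+E: weight 2+7=9, value 24+19=43
Best: $46.

$46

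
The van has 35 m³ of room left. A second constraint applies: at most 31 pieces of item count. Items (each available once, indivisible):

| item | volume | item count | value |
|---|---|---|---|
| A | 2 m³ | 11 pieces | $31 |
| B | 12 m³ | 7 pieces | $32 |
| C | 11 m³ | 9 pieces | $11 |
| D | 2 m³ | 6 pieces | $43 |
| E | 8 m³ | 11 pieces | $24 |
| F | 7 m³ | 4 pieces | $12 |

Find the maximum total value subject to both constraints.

$118

Feasible sets respecting both limits:
- A+B+D+F: volume 23, item count 28, value 118
- B+D+E+F: volume 29, item count 28, value 111
- A+B+D: volume 16, item count 24, value 106
Best: $118.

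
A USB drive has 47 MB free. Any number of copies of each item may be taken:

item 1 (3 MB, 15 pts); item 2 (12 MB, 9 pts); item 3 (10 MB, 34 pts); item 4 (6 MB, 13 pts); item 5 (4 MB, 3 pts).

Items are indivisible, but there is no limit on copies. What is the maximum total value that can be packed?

Best value-per-unit is item 1 at 15/3, and filling with it alone uses size 15×3=45. No mix of the others beats 15×15 = 225.

225 pts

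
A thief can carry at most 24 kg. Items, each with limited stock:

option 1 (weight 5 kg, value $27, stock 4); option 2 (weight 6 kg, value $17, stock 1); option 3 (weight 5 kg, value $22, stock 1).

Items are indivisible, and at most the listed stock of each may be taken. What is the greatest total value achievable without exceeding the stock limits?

Top feasible selections:
- 4×option 1: weight 20, value 108
- 3×option 1 + 1×option 3: weight 20, value 103
- 3×option 1 + 1×option 2: weight 21, value 98
- 2×option 1 + 1×option 2 + 1×option 3: weight 21, value 93
Best: $108.

$108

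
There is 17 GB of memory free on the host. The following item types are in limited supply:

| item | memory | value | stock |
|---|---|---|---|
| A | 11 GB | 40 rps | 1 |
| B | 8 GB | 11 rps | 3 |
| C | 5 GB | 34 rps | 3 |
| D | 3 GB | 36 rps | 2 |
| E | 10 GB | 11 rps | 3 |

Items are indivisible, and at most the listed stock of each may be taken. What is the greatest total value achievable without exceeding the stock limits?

140 rps

Top feasible selections:
- 2×C + 2×D: memory 16, value 140
- 1×A + 2×D: memory 17, value 112
Best: 140 rps.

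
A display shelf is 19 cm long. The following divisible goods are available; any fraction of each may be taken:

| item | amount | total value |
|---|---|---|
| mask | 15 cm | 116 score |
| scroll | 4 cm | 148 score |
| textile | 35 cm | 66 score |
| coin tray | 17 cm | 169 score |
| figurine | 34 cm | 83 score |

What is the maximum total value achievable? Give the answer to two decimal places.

Take in order of value per unit:
- scroll (148/4 per unit): all 4 → value 148, running total 148.00
- coin tray (169/17 per unit): 15 of 17 → value 15×169/17 = 149.1176, running total 297.12
Total 297.12.

297.12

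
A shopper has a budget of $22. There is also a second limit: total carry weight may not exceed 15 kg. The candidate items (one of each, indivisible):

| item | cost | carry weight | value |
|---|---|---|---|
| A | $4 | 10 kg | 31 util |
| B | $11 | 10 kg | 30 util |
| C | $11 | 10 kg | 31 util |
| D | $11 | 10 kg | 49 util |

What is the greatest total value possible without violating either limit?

Feasible sets respecting both limits:
- D: cost 11, carry weight 10, value 49
- A: cost 4, carry weight 10, value 31
- C: cost 11, carry weight 10, value 31
Best: 49 util.

49 util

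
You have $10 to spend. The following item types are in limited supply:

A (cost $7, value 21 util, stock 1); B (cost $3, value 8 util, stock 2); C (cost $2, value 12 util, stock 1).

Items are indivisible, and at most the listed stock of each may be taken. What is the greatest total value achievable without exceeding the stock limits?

33 util

Top feasible selections:
- 1×A + 1×C: cost 9, value 33
- 1×A + 1×B: cost 10, value 29
- 2×B + 1×C: cost 8, value 28
- 1×A: cost 7, value 21
Best: 33 util.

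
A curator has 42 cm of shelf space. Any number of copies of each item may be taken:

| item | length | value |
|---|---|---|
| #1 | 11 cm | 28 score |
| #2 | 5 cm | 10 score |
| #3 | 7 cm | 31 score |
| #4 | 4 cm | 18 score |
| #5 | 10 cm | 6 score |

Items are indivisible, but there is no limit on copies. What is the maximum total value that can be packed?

188 score

Best value-per-unit is #4 at 18/4; filling with it alone gives 10×18 = 180.
Optimal mix: 2×#3 + 7×#4 → length 42, value 188.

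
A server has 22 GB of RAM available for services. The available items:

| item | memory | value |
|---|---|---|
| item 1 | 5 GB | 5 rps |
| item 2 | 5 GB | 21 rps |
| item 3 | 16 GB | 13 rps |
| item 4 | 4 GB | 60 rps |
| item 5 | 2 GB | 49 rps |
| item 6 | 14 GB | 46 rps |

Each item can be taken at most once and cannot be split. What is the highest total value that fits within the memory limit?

This is a 0/1 knapsack; check combinations near the capacity.
- item 4+item 5+item 6: memory 4+2+14=20, value 60+49+46=155
- item 1+item 2+item 4+item 5: memory 5+5+4+2=16, value 5+21+60+49=135
- item 2+item 4+item 5: memory 5+4+2=11, value 21+60+49=130
- item 3+item 4+item 5: memory 16+4+2=22, value 13+60+49=122
Best: 155 rps.

155 rps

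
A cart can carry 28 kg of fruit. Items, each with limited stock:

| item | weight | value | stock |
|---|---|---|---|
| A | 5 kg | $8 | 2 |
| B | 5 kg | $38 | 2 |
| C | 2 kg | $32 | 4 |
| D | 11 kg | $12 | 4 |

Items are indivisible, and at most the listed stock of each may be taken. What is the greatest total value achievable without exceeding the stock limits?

$220

Top feasible selections:
- 2×A + 2×B + 4×C: weight 28, value 220
- 1×A + 2×B + 4×C: weight 23, value 212
- 2×B + 4×C: weight 18, value 204
- 2×A + 2×B + 3×C: weight 26, value 188
Best: $220.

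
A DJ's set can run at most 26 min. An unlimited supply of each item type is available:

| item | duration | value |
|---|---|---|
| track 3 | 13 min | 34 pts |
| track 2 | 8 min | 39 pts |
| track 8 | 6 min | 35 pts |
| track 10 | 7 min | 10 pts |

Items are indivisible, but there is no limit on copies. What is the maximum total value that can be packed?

Best value-per-unit is track 8 at 35/6; filling with it alone gives 4×35 = 140.
Optimal mix: 1×track 2 + 3×track 8 → duration 26, value 144.

144 pts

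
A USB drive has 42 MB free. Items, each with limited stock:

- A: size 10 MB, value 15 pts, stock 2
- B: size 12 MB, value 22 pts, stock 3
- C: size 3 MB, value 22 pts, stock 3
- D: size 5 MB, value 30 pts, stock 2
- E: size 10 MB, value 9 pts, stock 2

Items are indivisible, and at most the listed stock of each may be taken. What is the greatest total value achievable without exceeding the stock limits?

163 pts

Best selections within size 42 and stock limits:
- 1×A + 1×B + 3×C + 2×D: size 41, value 163
- 1×B + 3×C + 2×D + 1×E: size 41, value 157
- 2×A + 3×C + 2×D: size 39, value 156
Best: 163 pts.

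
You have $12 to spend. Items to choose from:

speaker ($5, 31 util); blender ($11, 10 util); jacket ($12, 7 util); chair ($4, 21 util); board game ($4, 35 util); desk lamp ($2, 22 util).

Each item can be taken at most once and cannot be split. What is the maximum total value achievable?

88 util

Check high-value combinations within $12:
- speaker+board game+desk lamp: cost 5+4+2=11, value 31+35+22=88
- chair+board game+desk lamp: cost 4+4+2=10, value 21+35+22=78
- speaker+chair+desk lamp: cost 5+4+2=11, value 31+21+22=74
- speaker+board game: cost 5+4=9, value 31+35=66
- board game+desk lamp: cost 4+2=6, value 35+22=57
Best: 88 util.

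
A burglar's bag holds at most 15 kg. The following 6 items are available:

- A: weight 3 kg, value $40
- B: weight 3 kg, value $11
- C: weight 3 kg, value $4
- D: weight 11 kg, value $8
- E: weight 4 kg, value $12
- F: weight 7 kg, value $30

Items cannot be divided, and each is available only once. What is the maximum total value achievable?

This is a 0/1 knapsack; check combinations near the capacity.
- A+E+F: weight 3+4+7=14, value 40+12+30=82
- A+B+F: weight 3+3+7=13, value 40+11+30=81
- A+C+F: weight 3+3+7=13, value 40+4+30=74
- A+F: weight 3+7=10, value 40+30=70
- A+B+C+E: weight 3+3+3+4=13, value 40+11+4+12=67
Best: $82.

$82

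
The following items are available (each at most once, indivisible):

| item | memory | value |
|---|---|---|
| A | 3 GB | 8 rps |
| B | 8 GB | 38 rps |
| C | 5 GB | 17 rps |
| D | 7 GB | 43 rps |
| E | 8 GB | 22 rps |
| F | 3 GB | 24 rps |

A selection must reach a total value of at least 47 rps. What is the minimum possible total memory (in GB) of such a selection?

10

Subsets with value ≥ 47, sorted by total memory:
- D+F: memory 10, value 67
- A+D: memory 10, value 51
- B+F: memory 11, value 62
Minimum memory: 10 GB.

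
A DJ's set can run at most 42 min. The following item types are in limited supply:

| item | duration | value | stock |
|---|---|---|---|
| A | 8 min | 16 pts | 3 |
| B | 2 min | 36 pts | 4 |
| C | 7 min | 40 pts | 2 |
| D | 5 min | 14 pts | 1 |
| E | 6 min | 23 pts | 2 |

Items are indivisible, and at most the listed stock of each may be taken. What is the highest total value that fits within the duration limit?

286 pts

Best selections within duration 42 and stock limits:
- 1×A + 4×B + 2×C + 2×E: duration 42, value 286
- 4×B + 2×C + 1×D + 2×E: duration 39, value 284
- 1×A + 4×B + 2×C + 1×D + 1×E: duration 41, value 277
Best: 286 pts.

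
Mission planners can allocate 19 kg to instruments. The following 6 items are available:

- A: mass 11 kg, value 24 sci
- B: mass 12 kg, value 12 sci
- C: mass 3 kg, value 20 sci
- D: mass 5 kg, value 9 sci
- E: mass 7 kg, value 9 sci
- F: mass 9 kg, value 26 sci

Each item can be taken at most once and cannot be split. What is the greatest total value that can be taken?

55 sci

Check high-value combinations within 19 kg:
- C+D+F: mass 3+5+9=17, value 20+9+26=55
- C+E+F: mass 3+7+9=19, value 20+9+26=55
- A+C+D: mass 11+3+5=19, value 24+20+9=53
Best: 55 sci.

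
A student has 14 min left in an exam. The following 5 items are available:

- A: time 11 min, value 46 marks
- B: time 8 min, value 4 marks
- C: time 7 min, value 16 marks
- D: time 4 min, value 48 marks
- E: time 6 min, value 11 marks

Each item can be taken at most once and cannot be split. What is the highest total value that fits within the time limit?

Check high-value combinations within 14 min:
- C+D: time 7+4=11, value 16+48=64
- D+E: time 4+6=10, value 48+11=59
- B+D: time 8+4=12, value 4+48=52
Best: 64 marks.

64 marks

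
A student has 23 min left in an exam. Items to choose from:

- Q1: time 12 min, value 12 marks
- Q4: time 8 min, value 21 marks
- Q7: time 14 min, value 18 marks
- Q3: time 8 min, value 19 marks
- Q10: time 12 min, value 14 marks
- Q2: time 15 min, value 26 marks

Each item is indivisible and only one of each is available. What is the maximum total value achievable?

47 marks

Check high-value combinations within 23 min:
- Q4+Q2: time 8+15=23, value 21+26=47
- Q3+Q2: time 8+15=23, value 19+26=45
- Q4+Q3: time 8+8=16, value 21+19=40
- Q4+Q7: time 8+14=22, value 21+18=39
Best: 47 marks.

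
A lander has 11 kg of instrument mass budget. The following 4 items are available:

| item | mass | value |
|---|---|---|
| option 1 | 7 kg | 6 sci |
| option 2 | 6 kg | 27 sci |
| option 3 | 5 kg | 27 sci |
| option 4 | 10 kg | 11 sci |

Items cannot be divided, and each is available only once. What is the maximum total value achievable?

Check high-value combinations within 11 kg:
- option 2+option 3: mass 6+5=11, value 27+27=54
- option 3: mass 5, value 27
- option 2: mass 6, value 27
- option 4: mass 10, value 11
Best: 54 sci.

54 sci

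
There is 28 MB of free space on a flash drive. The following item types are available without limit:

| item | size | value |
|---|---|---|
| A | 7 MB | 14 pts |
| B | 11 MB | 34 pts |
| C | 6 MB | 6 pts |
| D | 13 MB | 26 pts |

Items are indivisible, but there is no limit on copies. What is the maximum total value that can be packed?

Best value-per-unit is B at 34/11; filling with it alone gives 2×34 = 68.
Optimal mix: 2×B + 1×C → size 28, value 74.

74 pts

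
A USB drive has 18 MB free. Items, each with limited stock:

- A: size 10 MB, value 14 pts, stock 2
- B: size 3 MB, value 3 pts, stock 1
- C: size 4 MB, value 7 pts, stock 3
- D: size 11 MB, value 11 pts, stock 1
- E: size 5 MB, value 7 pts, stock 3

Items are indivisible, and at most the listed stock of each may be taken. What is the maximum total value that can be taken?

28 pts

Top feasible selections:
- 3×C + 1×E: size 17, value 28
- 2×C + 2×E: size 18, value 28
Best: 28 pts.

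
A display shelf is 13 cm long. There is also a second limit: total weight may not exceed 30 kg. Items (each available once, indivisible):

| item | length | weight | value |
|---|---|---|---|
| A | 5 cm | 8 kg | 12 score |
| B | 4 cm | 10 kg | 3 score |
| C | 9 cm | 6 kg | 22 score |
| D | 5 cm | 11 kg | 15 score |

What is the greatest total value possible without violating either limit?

Feasible sets respecting both limits:
- A+D: length 10, weight 19, value 27
- B+C: length 13, weight 16, value 25
- C: length 9, weight 6, value 22
- B+D: length 9, weight 21, value 18
Best: 27 score.

27 score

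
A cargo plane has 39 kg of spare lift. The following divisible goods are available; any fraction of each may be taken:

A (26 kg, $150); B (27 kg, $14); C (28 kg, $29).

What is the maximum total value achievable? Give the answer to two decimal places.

163.46

Take in order of value per unit:
- A (150/26 per unit): all 26 → value 150, running total 150.00
- C (29/28 per unit): 13 of 28 → value 13×29/28 = 13.4643, running total 163.46
Total 163.46.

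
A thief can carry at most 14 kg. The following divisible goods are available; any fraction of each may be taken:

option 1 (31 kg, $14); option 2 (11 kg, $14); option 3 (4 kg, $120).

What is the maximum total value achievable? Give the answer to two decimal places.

Take in order of value per unit:
- option 3 (120/4 per unit): all 4 → value 120, running total 120.00
- option 2 (14/11 per unit): 10 of 11 → value 10×14/11 = 12.7273, running total 132.73
Total 132.73.

132.73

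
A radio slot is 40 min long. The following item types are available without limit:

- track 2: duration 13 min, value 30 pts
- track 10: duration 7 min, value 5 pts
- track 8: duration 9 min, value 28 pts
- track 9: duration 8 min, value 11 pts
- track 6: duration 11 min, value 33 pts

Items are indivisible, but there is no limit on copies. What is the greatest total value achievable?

122 pts

Best value-per-unit is track 8 at 28/9; filling with it alone gives 4×28 = 112.
Optimal mix: 2×track 8 + 2×track 6 → duration 40, value 122.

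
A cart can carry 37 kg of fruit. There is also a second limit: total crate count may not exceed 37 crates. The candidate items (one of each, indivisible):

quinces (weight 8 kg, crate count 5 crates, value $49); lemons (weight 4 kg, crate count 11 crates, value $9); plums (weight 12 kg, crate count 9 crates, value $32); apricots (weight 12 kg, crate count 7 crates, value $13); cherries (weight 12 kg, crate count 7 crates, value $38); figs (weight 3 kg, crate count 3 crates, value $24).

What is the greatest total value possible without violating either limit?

Feasible sets respecting both limits:
- quinces+plums+cherries+figs: weight 35, crate count 24, value 143
- quinces+lemons+plums+cherries: weight 36, crate count 32, value 128
- quinces+apricots+cherries+figs: weight 35, crate count 22, value 124
- quinces+lemons+cherries+figs: weight 27, crate count 26, value 120
Best: $143.

$143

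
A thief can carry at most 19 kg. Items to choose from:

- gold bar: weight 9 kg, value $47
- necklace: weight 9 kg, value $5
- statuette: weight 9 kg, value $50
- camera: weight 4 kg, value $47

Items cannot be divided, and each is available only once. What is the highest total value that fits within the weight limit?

This is a 0/1 knapsack; check combinations near the capacity.
- statuette+camera: weight 9+4=13, value 50+47=97
- gold bar+statuette: weight 9+9=18, value 47+50=97
- gold bar+camera: weight 9+4=13, value 47+47=94
- necklace+statuette: weight 9+9=18, value 5+50=55
- necklace+camera: weight 9+4=13, value 5+47=52
Best: $97.

$97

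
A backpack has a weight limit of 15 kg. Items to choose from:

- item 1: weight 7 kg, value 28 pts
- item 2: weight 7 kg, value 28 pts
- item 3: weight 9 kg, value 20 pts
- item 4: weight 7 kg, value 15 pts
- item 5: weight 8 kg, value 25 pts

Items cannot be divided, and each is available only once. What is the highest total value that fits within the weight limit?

Check high-value combinations within 15 kg:
- item 1+item 2: weight 7+7=14, value 28+28=56
- item 1+item 5: weight 7+8=15, value 28+25=53
- item 2+item 5: weight 7+8=15, value 28+25=53
- item 1+item 4: weight 7+7=14, value 28+15=43
Best: 56 pts.

56 pts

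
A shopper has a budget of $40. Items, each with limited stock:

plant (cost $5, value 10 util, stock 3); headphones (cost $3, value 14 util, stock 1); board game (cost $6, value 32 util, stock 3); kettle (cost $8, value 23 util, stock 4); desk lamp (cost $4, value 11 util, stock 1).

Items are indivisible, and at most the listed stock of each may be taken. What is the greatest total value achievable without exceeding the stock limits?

156 util

Top feasible selections:
- 1×headphones + 3×board game + 2×kettle: cost 37, value 156
- 1×plant + 1×headphones + 3×board game + 1×kettle + 1×desk lamp: cost 38, value 154
- 3×board game + 2×kettle + 1×desk lamp: cost 38, value 153
- 2×plant + 1×headphones + 3×board game + 1×kettle: cost 39, value 153
Best: 156 util.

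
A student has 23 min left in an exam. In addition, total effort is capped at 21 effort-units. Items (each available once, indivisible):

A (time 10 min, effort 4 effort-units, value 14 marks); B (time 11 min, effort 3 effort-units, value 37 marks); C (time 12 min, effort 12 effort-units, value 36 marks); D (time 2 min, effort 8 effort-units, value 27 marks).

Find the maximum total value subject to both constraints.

Feasible sets respecting both limits:
- A+B+D: time 23, effort 15, value 78
- B+C: time 23, effort 15, value 73
- B+D: time 13, effort 11, value 64
Best: 78 marks.

78 marks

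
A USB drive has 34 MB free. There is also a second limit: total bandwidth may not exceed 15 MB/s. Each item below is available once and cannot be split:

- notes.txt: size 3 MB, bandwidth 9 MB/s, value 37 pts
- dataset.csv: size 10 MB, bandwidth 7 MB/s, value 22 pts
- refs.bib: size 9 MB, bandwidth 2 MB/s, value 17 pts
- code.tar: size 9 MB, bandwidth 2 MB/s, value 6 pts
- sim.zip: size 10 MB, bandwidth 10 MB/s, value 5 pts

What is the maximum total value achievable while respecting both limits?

Feasible sets respecting both limits:
- notes.txt+refs.bib+code.tar: size 21, bandwidth 13, value 60
- notes.txt+refs.bib: size 12, bandwidth 11, value 54
- dataset.csv+refs.bib+code.tar: size 28, bandwidth 11, value 45
Best: 60 pts.

60 pts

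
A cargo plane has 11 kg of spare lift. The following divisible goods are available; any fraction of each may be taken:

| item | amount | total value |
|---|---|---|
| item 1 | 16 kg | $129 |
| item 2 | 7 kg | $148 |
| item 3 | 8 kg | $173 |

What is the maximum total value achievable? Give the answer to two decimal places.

236.43

Take in order of value per unit:
- item 3 (173/8 per unit): all 8 → value 173, running total 173.00
- item 2 (148/7 per unit): 3 of 7 → value 3×148/7 = 63.4286, running total 236.43
Total 236.43.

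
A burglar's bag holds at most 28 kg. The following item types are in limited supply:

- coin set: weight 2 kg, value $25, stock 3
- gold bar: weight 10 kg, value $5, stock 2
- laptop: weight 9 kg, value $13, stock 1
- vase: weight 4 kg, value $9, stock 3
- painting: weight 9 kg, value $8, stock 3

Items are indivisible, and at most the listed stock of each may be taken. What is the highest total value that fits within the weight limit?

Best selections within weight 28 and stock limits:
- 3×coin set + 1×laptop + 3×vase: weight 27, value 115
- 3×coin set + 3×vase + 1×painting: weight 27, value 110
Best: $115.

$115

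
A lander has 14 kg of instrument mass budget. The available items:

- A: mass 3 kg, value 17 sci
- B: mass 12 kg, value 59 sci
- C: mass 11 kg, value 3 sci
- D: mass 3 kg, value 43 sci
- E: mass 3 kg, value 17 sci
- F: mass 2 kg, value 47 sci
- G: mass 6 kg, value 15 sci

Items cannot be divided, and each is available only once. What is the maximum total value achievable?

124 sci

Check high-value combinations within 14 kg:
- A+D+E+F: mass 3+3+3+2=11, value 17+43+17+47=124
- A+D+F+G: mass 3+3+2+6=14, value 17+43+47+15=122
- D+E+F+G: mass 3+3+2+6=14, value 43+17+47+15=122
- A+D+F: mass 3+3+2=8, value 17+43+47=107
Best: 124 sci.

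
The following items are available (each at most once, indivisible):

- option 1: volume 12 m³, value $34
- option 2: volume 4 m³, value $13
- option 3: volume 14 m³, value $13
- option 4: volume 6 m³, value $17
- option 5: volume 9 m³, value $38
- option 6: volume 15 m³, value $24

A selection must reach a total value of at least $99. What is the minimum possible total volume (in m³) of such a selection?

Subsets with value ≥ 99, sorted by total volume:
- option 1+option 2+option 4+option 5: volume 31, value 102
- option 1+option 2+option 5+option 6: volume 40, value 109
- option 1+option 3+option 4+option 5: volume 41, value 102
Minimum volume: 31 m³.

31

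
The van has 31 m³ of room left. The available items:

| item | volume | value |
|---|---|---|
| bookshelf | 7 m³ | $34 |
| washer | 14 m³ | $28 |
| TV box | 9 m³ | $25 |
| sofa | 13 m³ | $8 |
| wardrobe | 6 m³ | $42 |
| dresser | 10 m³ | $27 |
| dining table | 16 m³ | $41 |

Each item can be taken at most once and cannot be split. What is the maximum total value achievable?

$117

Check high-value combinations within 31 m³:
- bookshelf+wardrobe+dining table: volume 7+6+16=29, value 34+42+41=117
- TV box+wardrobe+dining table: volume 9+6+16=31, value 25+42+41=108
- bookshelf+washer+wardrobe: volume 7+14+6=27, value 34+28+42=104
- bookshelf+wardrobe+dresser: volume 7+6+10=23, value 34+42+27=103
- bookshelf+TV box+wardrobe: volume 7+9+6=22, value 34+25+42=101
Best: $117.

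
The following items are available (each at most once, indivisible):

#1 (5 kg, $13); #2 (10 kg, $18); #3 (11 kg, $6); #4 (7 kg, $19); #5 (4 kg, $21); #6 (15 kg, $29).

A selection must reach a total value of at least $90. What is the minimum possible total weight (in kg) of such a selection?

Subsets with value ≥ 90, sorted by total weight:
- #1+#2+#4+#5+#6: weight 41, value 100
- #2+#3+#4+#5+#6: weight 47, value 93
- #1+#2+#3+#4+#5+#6: weight 52, value 106
Minimum weight: 41 kg.

41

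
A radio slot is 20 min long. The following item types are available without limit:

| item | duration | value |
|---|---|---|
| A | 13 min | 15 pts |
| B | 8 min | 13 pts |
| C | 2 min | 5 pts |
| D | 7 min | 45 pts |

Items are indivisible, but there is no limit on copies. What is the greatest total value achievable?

105 pts

Best value-per-unit is D at 45/7; filling with it alone gives 2×45 = 90.
Optimal mix: 3×C + 2×D → duration 20, value 105.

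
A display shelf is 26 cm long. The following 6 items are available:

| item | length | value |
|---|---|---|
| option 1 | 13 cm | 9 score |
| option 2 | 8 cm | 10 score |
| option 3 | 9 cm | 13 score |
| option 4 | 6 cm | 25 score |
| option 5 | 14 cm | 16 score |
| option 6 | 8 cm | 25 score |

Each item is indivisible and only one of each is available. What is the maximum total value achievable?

63 score

Check high-value combinations within 26 cm:
- option 3+option 4+option 6: length 9+6+8=23, value 13+25+25=63
- option 2+option 4+option 6: length 8+6+8=22, value 10+25+25=60
- option 4+option 6: length 6+8=14, value 25+25=50
- option 2+option 3+option 4: length 8+9+6=23, value 10+13+25=48
Best: 63 score.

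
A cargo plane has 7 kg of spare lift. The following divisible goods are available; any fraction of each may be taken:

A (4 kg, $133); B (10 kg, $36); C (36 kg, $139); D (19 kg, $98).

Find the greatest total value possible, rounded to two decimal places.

Take in order of value per unit:
- A (133/4 per unit): all 4 → value 133, running total 133.00
- D (98/19 per unit): 3 of 19 → value 3×98/19 = 15.4737, running total 148.47
Total 148.47.

148.47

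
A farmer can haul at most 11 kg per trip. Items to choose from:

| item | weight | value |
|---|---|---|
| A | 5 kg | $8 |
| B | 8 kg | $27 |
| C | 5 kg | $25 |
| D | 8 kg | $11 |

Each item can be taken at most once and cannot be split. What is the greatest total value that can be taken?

Check high-value combinations within 11 kg:
- A+C: weight 5+5=10, value 8+25=33
- B: weight 8, value 27
- C: weight 5, value 25
- D: weight 8, value 11
Best: $33.

$33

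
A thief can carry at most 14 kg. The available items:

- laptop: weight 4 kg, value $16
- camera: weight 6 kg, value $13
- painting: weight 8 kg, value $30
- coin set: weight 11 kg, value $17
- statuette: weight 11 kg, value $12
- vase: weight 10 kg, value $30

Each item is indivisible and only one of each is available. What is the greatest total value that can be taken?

This is a 0/1 knapsack; check combinations near the capacity.
- laptop+painting: weight 4+8=12, value 16+30=46
- laptop+vase: weight 4+10=14, value 16+30=46
- camera+painting: weight 6+8=14, value 13+30=43
- painting: weight 8, value 30
Best: $46.

$46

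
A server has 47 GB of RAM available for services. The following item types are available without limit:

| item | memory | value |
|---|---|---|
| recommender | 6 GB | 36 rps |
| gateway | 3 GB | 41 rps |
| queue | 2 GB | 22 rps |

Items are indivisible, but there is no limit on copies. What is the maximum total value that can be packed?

637 rps

Best value-per-unit is gateway at 41/3; filling with it alone gives 15×41 = 615.
Optimal mix: 15×gateway + 1×queue → memory 47, value 637.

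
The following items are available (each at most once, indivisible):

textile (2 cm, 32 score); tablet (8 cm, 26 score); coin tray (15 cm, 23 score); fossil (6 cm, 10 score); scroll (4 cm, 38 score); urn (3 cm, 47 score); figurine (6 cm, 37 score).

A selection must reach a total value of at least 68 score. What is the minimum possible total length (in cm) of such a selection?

5

Subsets with value ≥ 68, sorted by total length:
- textile+urn: length 5, value 79
- textile+scroll: length 6, value 70
- scroll+urn: length 7, value 85
Minimum length: 5 cm.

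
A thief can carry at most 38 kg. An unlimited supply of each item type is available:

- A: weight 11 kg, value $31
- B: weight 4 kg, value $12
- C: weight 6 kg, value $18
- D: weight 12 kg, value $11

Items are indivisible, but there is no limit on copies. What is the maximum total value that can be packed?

$114

Best value-per-unit is B at 12/4; filling with it alone gives 9×12 = 108.
Optimal mix: 8×B + 1×C → weight 38, value 114.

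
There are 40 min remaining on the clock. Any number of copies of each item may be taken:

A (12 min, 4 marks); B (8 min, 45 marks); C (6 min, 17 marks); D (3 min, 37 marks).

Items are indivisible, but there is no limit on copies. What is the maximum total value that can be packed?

Best value-per-unit is D at 37/3, and filling with it alone uses time 13×3=39. No mix of the others beats 13×37 = 481.

481 marks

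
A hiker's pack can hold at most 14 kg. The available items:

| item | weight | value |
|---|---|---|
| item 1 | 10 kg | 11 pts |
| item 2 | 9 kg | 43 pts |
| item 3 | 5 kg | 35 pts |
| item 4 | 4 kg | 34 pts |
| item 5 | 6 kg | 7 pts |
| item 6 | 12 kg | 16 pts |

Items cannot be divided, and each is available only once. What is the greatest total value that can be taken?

Check high-value combinations within 14 kg:
- item 2+item 3: weight 9+5=14, value 43+35=78
- item 2+item 4: weight 9+4=13, value 43+34=77
- item 3+item 4: weight 5+4=9, value 35+34=69
Best: 78 pts.

78 pts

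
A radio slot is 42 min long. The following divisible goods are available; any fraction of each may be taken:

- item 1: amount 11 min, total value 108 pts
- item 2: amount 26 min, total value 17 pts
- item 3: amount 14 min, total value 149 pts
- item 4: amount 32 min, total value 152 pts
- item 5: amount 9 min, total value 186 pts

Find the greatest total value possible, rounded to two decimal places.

Take in order of value per unit:
- item 5 (186/9 per unit): all 9 → value 186, running total 186.00
- item 3 (149/14 per unit): all 14 → value 149, running total 335.00
- item 1 (108/11 per unit): all 11 → value 108, running total 443.00
- item 4 (152/32 per unit): 8 of 32 → value 8×152/32 = 38.0000, running total 481.00
Total 481.00.

481.00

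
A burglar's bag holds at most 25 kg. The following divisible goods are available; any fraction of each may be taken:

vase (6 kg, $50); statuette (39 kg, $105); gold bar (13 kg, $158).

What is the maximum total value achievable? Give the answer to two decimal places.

Take in order of value per unit:
- gold bar (158/13 per unit): all 13 → value 158, running total 158.00
- vase (50/6 per unit): all 6 → value 50, running total 208.00
- statuette (105/39 per unit): 6 of 39 → value 6×105/39 = 16.1538, running total 224.15
Total 224.15.

224.15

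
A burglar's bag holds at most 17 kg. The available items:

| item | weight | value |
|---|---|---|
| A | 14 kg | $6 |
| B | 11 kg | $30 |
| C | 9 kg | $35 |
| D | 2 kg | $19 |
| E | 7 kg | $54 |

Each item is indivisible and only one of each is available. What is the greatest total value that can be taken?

$89

This is a 0/1 knapsack; check combinations near the capacity.
- C+E: weight 9+7=16, value 35+54=89
- D+E: weight 2+7=9, value 19+54=73
- E: weight 7, value 54
- C+D: weight 9+2=11, value 35+19=54
- B+D: weight 11+2=13, value 30+19=49
Best: $89.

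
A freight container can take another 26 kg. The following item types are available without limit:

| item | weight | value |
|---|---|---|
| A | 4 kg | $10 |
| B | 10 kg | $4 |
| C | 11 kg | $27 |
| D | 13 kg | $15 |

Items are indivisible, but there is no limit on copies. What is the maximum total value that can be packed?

$64

Best value-per-unit is A at 10/4; filling with it alone gives 6×10 = 60.
Optimal mix: 1×A + 2×C → weight 26, value 64.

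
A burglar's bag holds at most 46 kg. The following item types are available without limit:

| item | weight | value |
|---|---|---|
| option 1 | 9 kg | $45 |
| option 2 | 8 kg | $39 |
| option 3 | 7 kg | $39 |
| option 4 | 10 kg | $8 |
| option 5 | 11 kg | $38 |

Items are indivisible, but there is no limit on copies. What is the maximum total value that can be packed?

Best value-per-unit is option 3 at 39/7; filling with it alone gives 6×39 = 234.
Optimal mix: 2×option 1 + 4×option 3 → weight 46, value 246.

$246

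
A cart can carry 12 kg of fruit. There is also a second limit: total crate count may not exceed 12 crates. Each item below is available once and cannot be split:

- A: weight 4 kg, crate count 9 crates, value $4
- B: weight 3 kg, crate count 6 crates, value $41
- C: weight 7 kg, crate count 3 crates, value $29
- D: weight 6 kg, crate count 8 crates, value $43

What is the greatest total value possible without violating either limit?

$70

Feasible sets respecting both limits:
- B+C: weight 10, crate count 9, value 70
- D: weight 6, crate count 8, value 43
- B: weight 3, crate count 6, value 41
- A+C: weight 11, crate count 12, value 33
Best: $70.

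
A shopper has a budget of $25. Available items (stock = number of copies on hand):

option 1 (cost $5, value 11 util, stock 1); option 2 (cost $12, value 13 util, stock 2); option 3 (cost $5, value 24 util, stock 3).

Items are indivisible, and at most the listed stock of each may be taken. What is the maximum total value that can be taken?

Top feasible selections:
- 1×option 1 + 3×option 3: cost 20, value 83
- 3×option 3: cost 15, value 72
- 1×option 2 + 2×option 3: cost 22, value 61
- 1×option 1 + 2×option 3: cost 15, value 59
Best: 83 util.

83 util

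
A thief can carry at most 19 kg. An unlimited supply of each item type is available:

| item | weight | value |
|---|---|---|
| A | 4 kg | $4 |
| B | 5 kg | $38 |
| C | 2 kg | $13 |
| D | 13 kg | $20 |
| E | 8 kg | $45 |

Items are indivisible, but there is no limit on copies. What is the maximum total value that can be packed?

$140

Best value-per-unit is B at 38/5; filling with it alone gives 3×38 = 114.
Optimal mix: 3×B + 2×C → weight 19, value 140.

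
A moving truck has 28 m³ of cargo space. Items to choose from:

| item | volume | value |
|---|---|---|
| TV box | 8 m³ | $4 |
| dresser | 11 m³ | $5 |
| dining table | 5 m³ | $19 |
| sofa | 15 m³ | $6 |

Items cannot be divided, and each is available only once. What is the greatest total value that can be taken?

Check high-value combinations within 28 m³:
- TV box+dining table+sofa: volume 8+5+15=28, value 4+19+6=29
- TV box+dresser+dining table: volume 8+11+5=24, value 4+5+19=28
- dining table+sofa: volume 5+15=20, value 19+6=25
- dresser+dining table: volume 11+5=16, value 5+19=24
- TV box+dining table: volume 8+5=13, value 4+19=23
Best: $29.

$29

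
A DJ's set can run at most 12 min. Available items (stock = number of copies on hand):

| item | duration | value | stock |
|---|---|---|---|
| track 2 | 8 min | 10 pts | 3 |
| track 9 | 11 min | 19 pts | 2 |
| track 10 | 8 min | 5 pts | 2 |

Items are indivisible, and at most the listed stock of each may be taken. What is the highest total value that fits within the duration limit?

Best selections within duration 12 and stock limits:
- 1×track 9: duration 11, value 19
- 1×track 2: duration 8, value 10
- 1×track 10: duration 8, value 5
Best: 19 pts.

19 pts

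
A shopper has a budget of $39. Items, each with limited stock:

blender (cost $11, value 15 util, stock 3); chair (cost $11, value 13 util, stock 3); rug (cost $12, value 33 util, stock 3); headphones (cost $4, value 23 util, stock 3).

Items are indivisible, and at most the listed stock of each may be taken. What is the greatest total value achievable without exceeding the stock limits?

135 util

Best selections within cost 39 and stock limits:
- 2×rug + 3×headphones: cost 36, value 135
- 1×blender + 1×rug + 3×headphones: cost 35, value 117
Best: 135 util.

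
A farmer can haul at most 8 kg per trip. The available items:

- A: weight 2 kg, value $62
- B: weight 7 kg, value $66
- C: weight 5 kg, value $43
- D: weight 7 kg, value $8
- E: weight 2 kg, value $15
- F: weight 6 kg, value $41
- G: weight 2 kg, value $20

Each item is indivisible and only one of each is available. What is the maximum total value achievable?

This is a 0/1 knapsack; check combinations near the capacity.
- A+C: weight 2+5=7, value 62+43=105
- A+F: weight 2+6=8, value 62+41=103
- A+E+G: weight 2+2+2=6, value 62+15+20=97
- A+G: weight 2+2=4, value 62+20=82
- A+E: weight 2+2=4, value 62+15=77
Best: $105.

$105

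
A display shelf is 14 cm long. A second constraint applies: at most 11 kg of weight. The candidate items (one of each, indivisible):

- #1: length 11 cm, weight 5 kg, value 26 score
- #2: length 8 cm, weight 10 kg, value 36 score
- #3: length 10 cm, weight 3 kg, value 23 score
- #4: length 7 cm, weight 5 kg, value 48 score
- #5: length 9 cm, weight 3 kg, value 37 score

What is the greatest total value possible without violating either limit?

Feasible sets respecting both limits:
- #4: length 7, weight 5, value 48
- #5: length 9, weight 3, value 37
- #2: length 8, weight 10, value 36
- #1: length 11, weight 5, value 26
Best: 48 score.

48 score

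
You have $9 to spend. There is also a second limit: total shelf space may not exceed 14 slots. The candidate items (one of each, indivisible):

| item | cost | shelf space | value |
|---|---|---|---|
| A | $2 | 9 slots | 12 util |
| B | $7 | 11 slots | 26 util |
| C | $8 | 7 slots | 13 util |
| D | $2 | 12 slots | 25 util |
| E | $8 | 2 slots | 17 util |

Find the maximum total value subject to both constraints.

Feasible sets respecting both limits:
- B: cost 7, shelf space 11, value 26
- D: cost 2, shelf space 12, value 25
- E: cost 8, shelf space 2, value 17
- C: cost 8, shelf space 7, value 13
Best: 26 util.

26 util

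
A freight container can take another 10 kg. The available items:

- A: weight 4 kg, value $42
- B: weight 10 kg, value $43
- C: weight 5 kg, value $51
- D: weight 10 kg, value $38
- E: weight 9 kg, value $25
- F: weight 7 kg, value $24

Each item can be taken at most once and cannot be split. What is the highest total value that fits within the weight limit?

Check high-value combinations within 10 kg:
- A+C: weight 4+5=9, value 42+51=93
- C: weight 5, value 51
- B: weight 10, value 43
Best: $93.

$93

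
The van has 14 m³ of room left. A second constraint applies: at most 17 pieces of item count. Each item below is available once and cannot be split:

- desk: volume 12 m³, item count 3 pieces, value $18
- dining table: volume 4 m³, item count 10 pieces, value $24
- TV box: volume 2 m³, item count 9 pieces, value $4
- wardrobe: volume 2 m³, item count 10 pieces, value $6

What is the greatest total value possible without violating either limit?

$24

Feasible sets respecting both limits:
- dining table: volume 4, item count 10, value 24
- desk+wardrobe: volume 14, item count 13, value 24
- desk+TV box: volume 14, item count 12, value 22
- desk: volume 12, item count 3, value 18
Best: $24.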